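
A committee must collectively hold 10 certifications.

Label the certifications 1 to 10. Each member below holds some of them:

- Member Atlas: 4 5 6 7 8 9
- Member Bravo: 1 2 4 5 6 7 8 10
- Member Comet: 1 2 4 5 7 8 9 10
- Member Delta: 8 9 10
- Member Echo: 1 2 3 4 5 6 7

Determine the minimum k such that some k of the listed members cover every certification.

Take {Comet, Echo}. Their union is {1, 2, 3, 4, 5, 6, 7, 8, 9, 10}, which is all 10 certifications.
No single member has all 10 certifications (the largest, Bravo, has 8), so 2 is optimal.

2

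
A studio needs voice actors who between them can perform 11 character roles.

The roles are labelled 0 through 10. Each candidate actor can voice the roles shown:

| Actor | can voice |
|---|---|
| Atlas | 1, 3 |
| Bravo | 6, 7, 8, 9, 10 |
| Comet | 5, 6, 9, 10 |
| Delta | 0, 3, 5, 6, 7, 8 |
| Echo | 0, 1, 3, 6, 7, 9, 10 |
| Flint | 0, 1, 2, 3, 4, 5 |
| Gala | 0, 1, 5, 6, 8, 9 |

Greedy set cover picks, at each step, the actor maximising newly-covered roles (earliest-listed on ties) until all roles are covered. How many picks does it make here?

3

Greedy: pick Echo (covers 7 new) → pick Flint (covers 3 new) → pick Bravo (covers 1 new). Total picks: 3.
(The true minimum cover uses only 2 actors, so greedy is not optimal here.)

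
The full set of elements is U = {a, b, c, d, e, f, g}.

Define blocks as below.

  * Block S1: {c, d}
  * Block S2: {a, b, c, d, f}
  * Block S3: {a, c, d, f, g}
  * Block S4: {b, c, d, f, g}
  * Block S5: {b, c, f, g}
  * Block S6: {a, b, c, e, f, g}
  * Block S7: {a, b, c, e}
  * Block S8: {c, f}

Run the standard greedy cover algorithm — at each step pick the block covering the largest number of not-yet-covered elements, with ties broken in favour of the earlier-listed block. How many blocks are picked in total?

2

Greedy: pick S6 (covers 6 new) → pick S1 (covers 1 new). Total picks: 2.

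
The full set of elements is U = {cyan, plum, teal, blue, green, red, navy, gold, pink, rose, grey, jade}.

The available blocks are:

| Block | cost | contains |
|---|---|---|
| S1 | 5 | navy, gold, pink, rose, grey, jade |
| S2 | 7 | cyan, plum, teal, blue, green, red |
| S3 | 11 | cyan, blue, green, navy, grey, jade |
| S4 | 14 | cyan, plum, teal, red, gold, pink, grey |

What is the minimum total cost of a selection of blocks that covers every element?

12

S1, S2 together cover every element (S1 ∪ S2 = {cyan, plum, teal, blue, green, red, navy, gold, pink, rose, grey, jade}); total cost 5 + 7 = 12.
No covering selection has total cost below 12.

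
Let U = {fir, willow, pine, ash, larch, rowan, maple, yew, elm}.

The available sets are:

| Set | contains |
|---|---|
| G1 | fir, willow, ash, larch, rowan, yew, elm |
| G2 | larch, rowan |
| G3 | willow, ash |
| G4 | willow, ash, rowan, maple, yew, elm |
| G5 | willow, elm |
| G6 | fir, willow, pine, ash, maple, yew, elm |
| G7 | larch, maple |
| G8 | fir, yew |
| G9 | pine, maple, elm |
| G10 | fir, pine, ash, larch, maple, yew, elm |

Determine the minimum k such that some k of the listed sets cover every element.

2

G1 and G6 together: G1 ∪ G6 = {fir, willow, pine, ash, larch, rowan, maple, yew, elm} — every element is covered.
No single set has all 9 elements (the largest, G1, has 7), so 2 is optimal.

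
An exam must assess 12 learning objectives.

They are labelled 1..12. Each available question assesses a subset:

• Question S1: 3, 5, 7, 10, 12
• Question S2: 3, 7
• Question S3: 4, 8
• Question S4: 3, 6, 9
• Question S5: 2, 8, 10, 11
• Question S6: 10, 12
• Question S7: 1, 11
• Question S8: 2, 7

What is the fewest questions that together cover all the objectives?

Take {S1, S3, S4, S5, S7}. Their union is {1, 2, 3, 4, 5, 6, 7, 8, 9, 10, 11, 12}, which is all 12 objectives.
No 4 of the 8 questions cover everything (all 70 combinations miss at least one objective), so 5 is optimal.

5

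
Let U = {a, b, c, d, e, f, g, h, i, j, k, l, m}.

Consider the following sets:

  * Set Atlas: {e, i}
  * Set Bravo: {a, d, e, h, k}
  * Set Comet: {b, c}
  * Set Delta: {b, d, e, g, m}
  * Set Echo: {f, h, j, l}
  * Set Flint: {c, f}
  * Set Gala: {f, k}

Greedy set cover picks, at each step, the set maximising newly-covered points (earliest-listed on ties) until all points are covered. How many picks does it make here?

Greedy: pick Bravo (covers 5 new) → pick Delta (covers 3 new) → pick Echo (covers 3 new) → pick Atlas (covers 1 new) → pick Comet (covers 1 new). Total picks: 5.

5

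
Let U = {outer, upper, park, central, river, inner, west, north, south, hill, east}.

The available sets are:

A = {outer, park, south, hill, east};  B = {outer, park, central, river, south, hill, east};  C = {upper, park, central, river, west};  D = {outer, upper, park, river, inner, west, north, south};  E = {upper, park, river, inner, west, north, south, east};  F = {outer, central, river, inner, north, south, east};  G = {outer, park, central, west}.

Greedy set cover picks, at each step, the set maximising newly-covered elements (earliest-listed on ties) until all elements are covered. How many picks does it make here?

Greedy: pick D (covers 8 new) → pick B (covers 3 new). Total picks: 2.

2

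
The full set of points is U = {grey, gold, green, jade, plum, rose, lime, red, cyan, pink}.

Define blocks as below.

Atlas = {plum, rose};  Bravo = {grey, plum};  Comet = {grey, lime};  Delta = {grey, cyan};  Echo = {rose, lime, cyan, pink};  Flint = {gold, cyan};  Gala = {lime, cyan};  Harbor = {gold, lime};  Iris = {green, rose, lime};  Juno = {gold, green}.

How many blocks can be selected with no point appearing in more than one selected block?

3

Bravo, Flint, Iris are pairwise disjoint (Bravo={grey,plum}; Flint={gold,cyan}; Iris={green,rose,lime}).
Every remaining block overlaps one of these, and no 4 of the listed blocks are pairwise disjoint, so 3 is the maximum.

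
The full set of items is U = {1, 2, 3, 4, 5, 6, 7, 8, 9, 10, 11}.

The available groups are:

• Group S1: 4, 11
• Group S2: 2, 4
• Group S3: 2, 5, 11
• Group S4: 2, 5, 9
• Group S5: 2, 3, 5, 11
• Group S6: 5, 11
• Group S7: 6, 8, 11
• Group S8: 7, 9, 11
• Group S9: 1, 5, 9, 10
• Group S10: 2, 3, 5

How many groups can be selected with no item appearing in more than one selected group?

S2, S7, S9 are pairwise disjoint (S2={2,4}; S7={6,8,11}; S9={1,5,9,10}).
Every remaining group overlaps one of these, and no 4 of the listed groups are pairwise disjoint, so 3 is the maximum.

3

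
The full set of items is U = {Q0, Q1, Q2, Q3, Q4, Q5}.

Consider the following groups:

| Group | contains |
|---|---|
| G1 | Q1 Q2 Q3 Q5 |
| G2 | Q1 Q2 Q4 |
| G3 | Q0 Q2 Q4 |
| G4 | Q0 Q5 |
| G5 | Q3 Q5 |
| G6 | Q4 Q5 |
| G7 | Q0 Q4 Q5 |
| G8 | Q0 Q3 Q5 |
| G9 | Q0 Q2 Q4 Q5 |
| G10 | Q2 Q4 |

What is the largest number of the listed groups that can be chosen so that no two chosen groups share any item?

G2, G8 are pairwise disjoint (G2={Q1,Q2,Q4}; G8={Q0,Q3,Q5}).
Every remaining group overlaps one of these, and no 3 of the listed groups are pairwise disjoint, so 2 is the maximum.

2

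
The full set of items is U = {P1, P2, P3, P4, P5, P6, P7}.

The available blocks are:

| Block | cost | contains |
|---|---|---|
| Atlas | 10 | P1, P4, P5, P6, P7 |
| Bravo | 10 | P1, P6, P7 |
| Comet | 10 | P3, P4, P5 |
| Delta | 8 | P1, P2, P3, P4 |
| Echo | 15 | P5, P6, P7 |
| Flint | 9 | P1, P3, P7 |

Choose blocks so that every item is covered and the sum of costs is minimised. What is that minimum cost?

18

Atlas, Delta together cover every item (Atlas ∪ Delta = {P1, P2, P3, P4, P5, P6, P7}); total cost 10 + 8 = 18.
No covering selection has total cost below 18.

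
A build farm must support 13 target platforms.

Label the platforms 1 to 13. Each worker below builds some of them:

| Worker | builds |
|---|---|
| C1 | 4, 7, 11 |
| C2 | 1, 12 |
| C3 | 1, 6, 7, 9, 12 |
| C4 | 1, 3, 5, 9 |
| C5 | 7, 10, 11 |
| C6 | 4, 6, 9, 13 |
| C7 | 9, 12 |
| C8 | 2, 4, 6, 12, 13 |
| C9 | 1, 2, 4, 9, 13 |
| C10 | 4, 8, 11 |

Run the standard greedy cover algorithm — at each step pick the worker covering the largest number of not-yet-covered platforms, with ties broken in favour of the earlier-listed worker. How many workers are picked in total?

Greedy: pick C3 (covers 5 new) → pick C8 (covers 3 new) → pick C4 (covers 2 new) → pick C5 (covers 2 new) → pick C10 (covers 1 new). Total picks: 5.
(The true minimum cover uses only 4 workers, so greedy is not optimal here.)

5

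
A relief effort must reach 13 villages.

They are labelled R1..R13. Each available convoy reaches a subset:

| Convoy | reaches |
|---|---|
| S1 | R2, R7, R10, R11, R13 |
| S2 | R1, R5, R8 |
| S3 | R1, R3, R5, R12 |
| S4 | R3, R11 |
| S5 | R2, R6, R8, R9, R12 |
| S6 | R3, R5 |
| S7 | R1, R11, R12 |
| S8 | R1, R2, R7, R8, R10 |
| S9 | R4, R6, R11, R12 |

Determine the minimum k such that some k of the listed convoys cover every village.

Take {S1, S3, S5, S9}. Their union is {R1, R2, R3, R4, R5, R6, R7, R8, R9, R10, R11, R12, R13}, which is all 13 villages.
No 3 of the 9 convoys cover everything (all 84 combinations miss at least one village), so 4 is optimal.

4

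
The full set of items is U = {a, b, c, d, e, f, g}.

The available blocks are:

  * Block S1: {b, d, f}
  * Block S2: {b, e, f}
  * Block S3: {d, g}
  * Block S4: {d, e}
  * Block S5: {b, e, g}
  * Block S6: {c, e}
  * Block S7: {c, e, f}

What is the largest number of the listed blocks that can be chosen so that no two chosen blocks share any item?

2

S1, S6 are pairwise disjoint (S1={b,d,f}; S6={c,e}).
Every remaining block overlaps one of these, and no 3 of the listed blocks are pairwise disjoint, so 2 is the maximum.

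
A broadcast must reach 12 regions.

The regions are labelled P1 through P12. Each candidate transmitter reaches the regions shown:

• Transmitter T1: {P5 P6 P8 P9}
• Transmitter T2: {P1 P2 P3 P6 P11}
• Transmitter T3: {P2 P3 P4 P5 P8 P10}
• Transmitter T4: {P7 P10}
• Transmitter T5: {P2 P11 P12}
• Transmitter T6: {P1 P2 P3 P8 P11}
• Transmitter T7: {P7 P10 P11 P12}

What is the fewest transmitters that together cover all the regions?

4

T1 and T2 and T3 and T7 together: T1 ∪ T2 ∪ T3 ∪ T7 = {P1, P2, P3, P4, P5, P6, P7, P8, P9, P10, P11, P12} — every region is covered.
No 3 of the 7 transmitters cover everything (all 35 combinations miss at least one region), so 4 is optimal.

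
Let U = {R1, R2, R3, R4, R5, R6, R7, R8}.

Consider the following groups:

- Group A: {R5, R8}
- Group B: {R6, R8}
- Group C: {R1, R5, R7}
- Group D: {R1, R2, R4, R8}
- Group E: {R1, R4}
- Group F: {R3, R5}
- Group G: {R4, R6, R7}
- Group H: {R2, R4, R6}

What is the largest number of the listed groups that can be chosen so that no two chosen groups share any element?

B, E, F are pairwise disjoint (B={R6,R8}; E={R1,R4}; F={R3,R5}).
Every remaining group overlaps one of these, and no 4 of the listed groups are pairwise disjoint, so 3 is the maximum.

3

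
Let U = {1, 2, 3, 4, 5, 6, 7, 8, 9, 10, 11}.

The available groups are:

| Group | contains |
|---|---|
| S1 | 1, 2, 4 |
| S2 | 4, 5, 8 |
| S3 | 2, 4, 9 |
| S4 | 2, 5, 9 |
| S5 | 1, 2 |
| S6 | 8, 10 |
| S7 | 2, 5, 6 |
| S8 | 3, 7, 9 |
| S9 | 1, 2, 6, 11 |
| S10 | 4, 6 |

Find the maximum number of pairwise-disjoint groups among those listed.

S5, S6, S8, S10 are pairwise disjoint (S5={1,2}; S6={8,10}; S8={3,7,9}; S10={4,6}).
Every remaining group overlaps one of these, and no 5 of the listed groups are pairwise disjoint, so 4 is the maximum.

4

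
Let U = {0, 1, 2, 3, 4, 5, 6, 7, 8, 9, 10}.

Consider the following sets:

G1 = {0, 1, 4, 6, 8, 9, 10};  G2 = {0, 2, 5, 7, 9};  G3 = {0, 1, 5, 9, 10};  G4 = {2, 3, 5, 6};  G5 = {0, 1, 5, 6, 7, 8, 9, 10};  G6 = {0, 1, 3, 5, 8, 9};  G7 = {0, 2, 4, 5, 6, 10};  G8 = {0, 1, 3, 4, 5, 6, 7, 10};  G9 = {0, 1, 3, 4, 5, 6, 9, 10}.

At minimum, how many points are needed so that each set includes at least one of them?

The 2 points {1, 2} hit every set.
No single point lies in every set, so at least 2 are needed and 2 is optimal.

2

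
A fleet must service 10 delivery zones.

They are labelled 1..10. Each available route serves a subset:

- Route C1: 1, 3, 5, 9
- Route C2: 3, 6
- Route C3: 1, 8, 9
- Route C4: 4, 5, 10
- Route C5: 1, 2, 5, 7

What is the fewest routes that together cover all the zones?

C2 and C3 and C4 and C5 together: C2 ∪ C3 ∪ C4 ∪ C5 = {1, 2, 3, 4, 5, 6, 7, 8, 9, 10} — every zone is covered.
Only C5 contains 2, so C5 is forced; the remaining 6 zones need at least 3 more routes (each remaining route adds at most 2) — so at least 4 routes are needed, and 4 is optimal.

4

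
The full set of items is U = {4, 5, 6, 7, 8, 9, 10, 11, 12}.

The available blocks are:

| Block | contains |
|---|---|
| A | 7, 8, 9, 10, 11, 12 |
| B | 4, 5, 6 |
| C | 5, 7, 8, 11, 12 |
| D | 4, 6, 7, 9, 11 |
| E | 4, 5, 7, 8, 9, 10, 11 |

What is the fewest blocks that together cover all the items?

2

A and B cover everything between them: the union {4, 5, 6, 7, 8, 9, 10, 11, 12} is all of U.
No single block has all 9 items (the largest, E, has 7), so 2 is optimal.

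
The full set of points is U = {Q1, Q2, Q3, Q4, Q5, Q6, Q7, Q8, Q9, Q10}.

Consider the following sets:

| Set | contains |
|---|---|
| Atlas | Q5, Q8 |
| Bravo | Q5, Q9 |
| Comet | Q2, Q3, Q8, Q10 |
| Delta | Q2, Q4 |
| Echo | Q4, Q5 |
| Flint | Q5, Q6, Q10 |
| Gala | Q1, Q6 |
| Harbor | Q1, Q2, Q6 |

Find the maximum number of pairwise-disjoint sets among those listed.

Bravo, Comet, Gala are pairwise disjoint (Bravo={Q5,Q9}; Comet={Q2,Q3,Q8,Q10}; Gala={Q1,Q6}).
Every remaining set overlaps one of these, and no 4 of the listed sets are pairwise disjoint, so 3 is the maximum.

3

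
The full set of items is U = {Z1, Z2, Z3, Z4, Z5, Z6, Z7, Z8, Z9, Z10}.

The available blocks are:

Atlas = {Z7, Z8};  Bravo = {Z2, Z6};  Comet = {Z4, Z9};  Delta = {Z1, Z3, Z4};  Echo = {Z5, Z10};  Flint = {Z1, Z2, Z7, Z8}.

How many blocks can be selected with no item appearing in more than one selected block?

Atlas, Bravo, Delta, Echo are pairwise disjoint (Atlas={Z7,Z8}; Bravo={Z2,Z6}; Delta={Z1,Z3,Z4}; Echo={Z5,Z10}).
Every remaining block overlaps one of these, and no 5 of the listed blocks are pairwise disjoint, so 4 is the maximum.

4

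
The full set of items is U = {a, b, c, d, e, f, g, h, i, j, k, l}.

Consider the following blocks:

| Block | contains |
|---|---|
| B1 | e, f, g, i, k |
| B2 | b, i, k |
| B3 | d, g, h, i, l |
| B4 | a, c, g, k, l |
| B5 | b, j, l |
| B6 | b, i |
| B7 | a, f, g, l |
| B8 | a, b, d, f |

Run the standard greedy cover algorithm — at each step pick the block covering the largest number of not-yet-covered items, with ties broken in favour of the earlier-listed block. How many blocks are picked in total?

Greedy: pick B1 (covers 5 new) → pick B3 (covers 3 new) → pick B4 (covers 2 new) → pick B5 (covers 2 new). Total picks: 4.

4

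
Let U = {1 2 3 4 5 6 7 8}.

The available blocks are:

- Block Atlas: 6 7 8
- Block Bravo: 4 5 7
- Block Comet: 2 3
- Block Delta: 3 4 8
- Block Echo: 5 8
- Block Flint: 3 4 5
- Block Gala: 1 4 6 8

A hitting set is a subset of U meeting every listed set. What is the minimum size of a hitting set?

Take H = {3, 5, 8}. Each listed block contains at least one of these, so H is a hitting set of size 3.
No choice of 2 items meets every block, so 3 is the minimum.

3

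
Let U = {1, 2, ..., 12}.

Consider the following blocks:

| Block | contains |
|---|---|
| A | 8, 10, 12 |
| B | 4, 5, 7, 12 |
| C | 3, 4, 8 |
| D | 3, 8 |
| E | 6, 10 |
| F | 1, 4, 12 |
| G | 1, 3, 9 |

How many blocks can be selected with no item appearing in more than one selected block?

D, E, F are pairwise disjoint (D={3,8}; E={6,10}; F={1,4,12}).
Every remaining block overlaps one of these, and no 4 of the listed blocks are pairwise disjoint, so 3 is the maximum.

3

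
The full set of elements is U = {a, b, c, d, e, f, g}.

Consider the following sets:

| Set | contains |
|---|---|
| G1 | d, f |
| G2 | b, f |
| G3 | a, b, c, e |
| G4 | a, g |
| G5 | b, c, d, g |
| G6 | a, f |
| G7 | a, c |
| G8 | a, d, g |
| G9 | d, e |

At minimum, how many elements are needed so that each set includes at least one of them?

3

The 3 elements {a, d, f} hit every set.
The sets G2, G7, G9 are pairwise disjoint, so any hitting set needs a separate element for each — at least 3. Hence 3 is optimal.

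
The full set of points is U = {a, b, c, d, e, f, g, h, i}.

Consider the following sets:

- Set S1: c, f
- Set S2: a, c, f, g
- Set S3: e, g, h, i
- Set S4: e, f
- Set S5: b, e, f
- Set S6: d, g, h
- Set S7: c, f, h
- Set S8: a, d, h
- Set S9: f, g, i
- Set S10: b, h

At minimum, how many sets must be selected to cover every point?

4

S1 and S5 and S8 and S9 together: S1 ∪ S5 ∪ S8 ∪ S9 = {a, b, c, d, e, f, g, h, i} — every point is covered.
No 3 of the 10 sets cover everything (all 120 combinations miss at least one point), so 4 is optimal.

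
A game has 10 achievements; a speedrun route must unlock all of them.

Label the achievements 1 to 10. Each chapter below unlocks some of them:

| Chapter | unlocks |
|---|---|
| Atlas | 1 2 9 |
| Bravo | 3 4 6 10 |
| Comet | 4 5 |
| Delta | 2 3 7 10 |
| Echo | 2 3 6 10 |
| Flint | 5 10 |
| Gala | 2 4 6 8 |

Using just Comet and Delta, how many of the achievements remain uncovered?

4

Union of Comet, Delta = {2, 3, 4, 5, 7, 10}.
Not covered: 1, 6, 8, 9 — 4 achievements.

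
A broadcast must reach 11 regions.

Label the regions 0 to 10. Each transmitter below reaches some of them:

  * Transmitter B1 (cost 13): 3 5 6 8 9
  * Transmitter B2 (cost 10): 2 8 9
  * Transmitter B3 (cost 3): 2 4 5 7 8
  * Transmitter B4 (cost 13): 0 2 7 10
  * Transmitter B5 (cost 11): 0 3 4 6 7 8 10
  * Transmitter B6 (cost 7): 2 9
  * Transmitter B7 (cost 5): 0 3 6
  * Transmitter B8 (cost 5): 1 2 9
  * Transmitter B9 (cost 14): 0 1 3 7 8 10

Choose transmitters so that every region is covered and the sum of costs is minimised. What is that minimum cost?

B3, B5, B8 together cover every region (B3 ∪ B5 ∪ B8 = {0, 1, 2, 3, 4, 5, 6, 7, 8, 9, 10}); total cost 3 + 11 + 5 = 19.
The greedy pick B3, B7, B8, B5 costs 24; no covering selection beats 19.

19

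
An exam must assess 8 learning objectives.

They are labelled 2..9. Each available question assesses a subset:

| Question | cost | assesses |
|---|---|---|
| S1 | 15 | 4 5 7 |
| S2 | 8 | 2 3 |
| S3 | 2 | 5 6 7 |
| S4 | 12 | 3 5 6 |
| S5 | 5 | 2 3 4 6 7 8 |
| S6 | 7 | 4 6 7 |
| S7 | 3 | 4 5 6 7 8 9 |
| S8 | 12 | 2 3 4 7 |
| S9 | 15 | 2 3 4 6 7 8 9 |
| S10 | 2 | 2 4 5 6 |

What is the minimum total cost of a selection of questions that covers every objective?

8

S5, S7 together cover every objective (S5 ∪ S7 = {2, 3, 4, 5, 6, 7, 8, 9}); total cost 5 + 3 = 8.
The greedy pick S7, S10, S5 costs 10; no covering selection beats 8.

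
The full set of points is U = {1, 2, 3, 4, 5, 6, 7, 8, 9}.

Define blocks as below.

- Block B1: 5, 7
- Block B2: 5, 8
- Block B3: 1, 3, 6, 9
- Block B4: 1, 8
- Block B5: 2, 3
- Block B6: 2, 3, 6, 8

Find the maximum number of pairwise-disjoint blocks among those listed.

3

B1, B4, B5 are pairwise disjoint (B1={5,7}; B4={1,8}; B5={2,3}).
Every remaining block overlaps one of these, and no 4 of the listed blocks are pairwise disjoint, so 3 is the maximum.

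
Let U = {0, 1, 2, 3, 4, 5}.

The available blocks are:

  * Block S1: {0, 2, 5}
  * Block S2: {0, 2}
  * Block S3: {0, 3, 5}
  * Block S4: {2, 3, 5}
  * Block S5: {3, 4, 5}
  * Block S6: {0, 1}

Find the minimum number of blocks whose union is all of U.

Take {S1, S5, S6}. Their union is {0, 1, 2, 3, 4, 5}, which is all 6 points.
Only S6 contains 1, so S6 is forced; the remaining 4 points need at least 2 more blocks (each remaining block adds at most 3) — so at least 3 blocks are needed, and 3 is optimal.

3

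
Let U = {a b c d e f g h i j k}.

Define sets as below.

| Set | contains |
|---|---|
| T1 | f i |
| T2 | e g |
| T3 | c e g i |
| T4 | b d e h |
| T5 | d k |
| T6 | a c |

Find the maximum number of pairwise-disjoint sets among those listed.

4

T1, T2, T5, T6 are pairwise disjoint (T1={f,i}; T2={e,g}; T5={d,k}; T6={a,c}).
Every remaining set overlaps one of these, and no 5 of the listed sets are pairwise disjoint, so 4 is the maximum.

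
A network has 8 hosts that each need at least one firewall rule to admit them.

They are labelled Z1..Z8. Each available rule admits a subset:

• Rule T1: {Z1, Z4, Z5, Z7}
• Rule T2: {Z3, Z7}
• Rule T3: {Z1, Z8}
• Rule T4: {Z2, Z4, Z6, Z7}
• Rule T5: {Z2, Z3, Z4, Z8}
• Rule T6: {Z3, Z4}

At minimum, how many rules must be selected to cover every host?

3

Take {T1, T4, T5}. Their union is {Z1, Z2, Z3, Z4, Z5, Z6, Z7, Z8}, which is all 8 hosts.
Only T1 contains Z5, so T1 is forced; the remaining 4 hosts need at least 2 more rules (each remaining rule adds at most 3) — so at least 3 rules are needed, and 3 is optimal.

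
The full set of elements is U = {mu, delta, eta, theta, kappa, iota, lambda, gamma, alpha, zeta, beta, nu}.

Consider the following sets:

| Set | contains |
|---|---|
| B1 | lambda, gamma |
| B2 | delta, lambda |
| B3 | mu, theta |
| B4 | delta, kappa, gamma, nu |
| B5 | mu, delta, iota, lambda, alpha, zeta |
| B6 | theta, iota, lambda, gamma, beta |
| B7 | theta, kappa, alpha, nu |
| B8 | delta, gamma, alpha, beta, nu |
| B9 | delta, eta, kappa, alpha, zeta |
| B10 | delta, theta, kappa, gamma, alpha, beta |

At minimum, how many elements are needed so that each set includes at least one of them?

3

Take H = {delta, theta, lambda}. Each listed set contains at least one of these, so H is a hitting set of size 3.
The sets B1, B3, B9 are pairwise disjoint, so any hitting set needs a separate element for each — at least 3. Hence 3 is optimal.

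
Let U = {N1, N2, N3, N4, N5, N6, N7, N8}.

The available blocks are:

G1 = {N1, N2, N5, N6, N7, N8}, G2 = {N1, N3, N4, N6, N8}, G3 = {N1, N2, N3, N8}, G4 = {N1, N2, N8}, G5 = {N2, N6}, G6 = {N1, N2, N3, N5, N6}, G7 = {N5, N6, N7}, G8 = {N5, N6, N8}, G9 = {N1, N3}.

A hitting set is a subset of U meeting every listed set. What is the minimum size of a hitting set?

2

H = {N1, N6} meets every block (each contains at least one member of H), and |H| = 2.
The blocks G4, G7 are pairwise disjoint, so any hitting set needs a separate element for each — at least 2. Hence 2 is optimal.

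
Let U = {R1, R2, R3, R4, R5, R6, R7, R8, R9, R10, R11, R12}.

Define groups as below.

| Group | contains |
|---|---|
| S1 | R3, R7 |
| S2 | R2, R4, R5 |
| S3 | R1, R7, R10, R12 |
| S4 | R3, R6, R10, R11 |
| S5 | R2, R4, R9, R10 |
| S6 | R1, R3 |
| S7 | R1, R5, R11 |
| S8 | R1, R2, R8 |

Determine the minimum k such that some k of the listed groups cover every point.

S3 and S4 and S5 and S7 and S8 together: S3 ∪ S4 ∪ S5 ∪ S7 ∪ S8 = {R1, R2, R3, R4, R5, R6, R7, R8, R9, R10, R11, R12} — every point is covered.
No 4 of the 8 groups cover everything (all 70 combinations miss at least one point), so 5 is optimal.

5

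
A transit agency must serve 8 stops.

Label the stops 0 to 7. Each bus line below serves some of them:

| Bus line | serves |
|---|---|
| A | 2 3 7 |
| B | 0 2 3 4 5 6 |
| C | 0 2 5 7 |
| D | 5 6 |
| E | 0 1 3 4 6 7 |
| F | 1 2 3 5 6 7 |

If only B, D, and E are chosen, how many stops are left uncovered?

Union of B, D, E = {0, 1, 2, 3, 4, 5, 6, 7} — that's every stop, so 0 are uncovered.

0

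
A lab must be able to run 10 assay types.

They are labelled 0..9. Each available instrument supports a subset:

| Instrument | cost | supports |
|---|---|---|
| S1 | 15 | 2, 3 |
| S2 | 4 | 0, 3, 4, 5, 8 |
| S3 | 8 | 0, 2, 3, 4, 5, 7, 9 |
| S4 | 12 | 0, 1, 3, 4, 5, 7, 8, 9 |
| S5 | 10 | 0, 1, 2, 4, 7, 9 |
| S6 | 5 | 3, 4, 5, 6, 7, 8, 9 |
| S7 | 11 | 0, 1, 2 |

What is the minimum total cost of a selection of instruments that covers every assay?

S5, S6 together cover every assay (S5 ∪ S6 = {0, 1, 2, 3, 4, 5, 6, 7, 8, 9}); total cost 10 + 5 = 15.
No covering selection has total cost below 15.

15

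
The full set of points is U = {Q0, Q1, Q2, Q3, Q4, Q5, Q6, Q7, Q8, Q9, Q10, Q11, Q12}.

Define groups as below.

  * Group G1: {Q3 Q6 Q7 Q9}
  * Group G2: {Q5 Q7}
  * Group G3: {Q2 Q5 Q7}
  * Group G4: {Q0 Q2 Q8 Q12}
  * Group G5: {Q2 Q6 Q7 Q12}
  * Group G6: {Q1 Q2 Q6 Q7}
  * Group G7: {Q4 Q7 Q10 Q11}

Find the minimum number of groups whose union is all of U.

G1 and G3 and G4 and G6 and G7 together: G1 ∪ G3 ∪ G4 ∪ G6 ∪ G7 = {Q0, Q1, Q2, Q3, Q4, Q5, Q6, Q7, Q8, Q9, Q10, Q11, Q12} — every point is covered.
No 4 of the 7 groups cover everything (all 35 combinations miss at least one point), so 5 is optimal.

5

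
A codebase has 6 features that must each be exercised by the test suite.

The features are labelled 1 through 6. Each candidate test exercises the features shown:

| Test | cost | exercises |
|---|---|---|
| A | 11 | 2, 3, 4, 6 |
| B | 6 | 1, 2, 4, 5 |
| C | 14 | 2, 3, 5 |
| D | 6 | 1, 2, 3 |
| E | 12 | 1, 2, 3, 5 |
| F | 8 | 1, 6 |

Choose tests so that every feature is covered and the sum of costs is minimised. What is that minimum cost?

17

A, B together cover every feature (A ∪ B = {1, 2, 3, 4, 5, 6}); total cost 11 + 6 = 17.
No covering selection has total cost below 17.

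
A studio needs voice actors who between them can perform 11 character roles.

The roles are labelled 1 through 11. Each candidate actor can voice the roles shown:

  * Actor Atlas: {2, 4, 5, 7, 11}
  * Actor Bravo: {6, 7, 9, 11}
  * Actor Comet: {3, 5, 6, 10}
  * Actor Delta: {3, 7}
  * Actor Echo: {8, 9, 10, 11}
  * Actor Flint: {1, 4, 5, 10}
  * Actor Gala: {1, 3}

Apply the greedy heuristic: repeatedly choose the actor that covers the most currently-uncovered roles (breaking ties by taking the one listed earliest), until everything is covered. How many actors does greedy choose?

Greedy: pick Atlas (covers 5 new) → pick Comet (covers 3 new) → pick Echo (covers 2 new) → pick Flint (covers 1 new). Total picks: 4.

4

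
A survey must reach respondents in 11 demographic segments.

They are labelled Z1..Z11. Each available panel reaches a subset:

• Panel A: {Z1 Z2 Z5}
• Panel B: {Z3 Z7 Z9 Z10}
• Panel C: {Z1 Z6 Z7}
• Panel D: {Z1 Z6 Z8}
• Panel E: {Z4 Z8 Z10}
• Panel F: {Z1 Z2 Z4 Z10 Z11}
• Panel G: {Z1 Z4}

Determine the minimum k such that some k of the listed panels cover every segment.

A and B and D and F together: A ∪ B ∪ D ∪ F = {Z1, Z2, Z3, Z4, Z5, Z6, Z7, Z8, Z9, Z10, Z11} — every segment is covered.
No 3 of the 7 panels cover everything (all 35 combinations miss at least one segment), so 4 is optimal.

4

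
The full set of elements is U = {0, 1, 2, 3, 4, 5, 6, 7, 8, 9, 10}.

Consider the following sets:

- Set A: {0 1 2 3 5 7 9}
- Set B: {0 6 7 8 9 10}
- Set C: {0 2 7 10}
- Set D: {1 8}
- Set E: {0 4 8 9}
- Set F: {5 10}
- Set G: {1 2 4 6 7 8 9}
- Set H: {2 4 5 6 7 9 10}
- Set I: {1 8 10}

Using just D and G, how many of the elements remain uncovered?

4

Union of D, G = {1, 2, 4, 6, 7, 8, 9}.
Not covered: 0, 3, 5, 10 — 4 elements.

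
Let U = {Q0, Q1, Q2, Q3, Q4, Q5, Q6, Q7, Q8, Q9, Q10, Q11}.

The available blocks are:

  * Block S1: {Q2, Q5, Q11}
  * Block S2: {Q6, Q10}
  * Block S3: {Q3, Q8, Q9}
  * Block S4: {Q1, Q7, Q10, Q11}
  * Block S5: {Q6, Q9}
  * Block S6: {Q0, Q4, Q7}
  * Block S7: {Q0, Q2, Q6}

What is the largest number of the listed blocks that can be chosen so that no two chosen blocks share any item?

4

S1, S2, S3, S6 are pairwise disjoint (S1={Q2,Q5,Q11}; S2={Q6,Q10}; S3={Q3,Q8,Q9}; S6={Q0,Q4,Q7}).
Every remaining block overlaps one of these, and no 5 of the listed blocks are pairwise disjoint, so 4 is the maximum.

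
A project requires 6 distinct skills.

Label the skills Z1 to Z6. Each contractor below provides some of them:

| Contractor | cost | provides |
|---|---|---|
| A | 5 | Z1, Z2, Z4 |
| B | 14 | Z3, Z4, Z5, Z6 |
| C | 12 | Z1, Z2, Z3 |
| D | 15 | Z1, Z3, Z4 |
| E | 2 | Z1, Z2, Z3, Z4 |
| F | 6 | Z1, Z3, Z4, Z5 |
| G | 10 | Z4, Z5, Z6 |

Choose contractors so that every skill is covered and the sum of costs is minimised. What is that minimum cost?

12

E, G together cover every skill (E ∪ G = {Z1, Z2, Z3, Z4, Z5, Z6}); total cost 2 + 10 = 12.
No covering selection has total cost below 12.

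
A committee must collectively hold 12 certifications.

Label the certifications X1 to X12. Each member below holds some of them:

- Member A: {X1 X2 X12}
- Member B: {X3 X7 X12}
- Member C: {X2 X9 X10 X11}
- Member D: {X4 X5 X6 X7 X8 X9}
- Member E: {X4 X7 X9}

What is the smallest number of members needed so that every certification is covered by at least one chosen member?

4

A and B and C and D together: A ∪ B ∪ C ∪ D = {X1, X2, X3, X4, X5, X6, X7, X8, X9, X10, X11, X12} — every certification is covered.
No 3 of the 5 members cover everything (all 10 combinations miss at least one certification), so 4 is optimal.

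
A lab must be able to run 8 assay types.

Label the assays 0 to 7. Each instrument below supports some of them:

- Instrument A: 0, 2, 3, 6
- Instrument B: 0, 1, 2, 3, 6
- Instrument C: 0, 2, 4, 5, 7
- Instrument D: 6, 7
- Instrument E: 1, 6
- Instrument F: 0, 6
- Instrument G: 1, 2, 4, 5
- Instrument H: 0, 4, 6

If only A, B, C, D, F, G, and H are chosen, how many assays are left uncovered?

0

Union of A, B, C, D, F, G, H = {0, 1, 2, 3, 4, 5, 6, 7} — that's every assay, so 0 are uncovered.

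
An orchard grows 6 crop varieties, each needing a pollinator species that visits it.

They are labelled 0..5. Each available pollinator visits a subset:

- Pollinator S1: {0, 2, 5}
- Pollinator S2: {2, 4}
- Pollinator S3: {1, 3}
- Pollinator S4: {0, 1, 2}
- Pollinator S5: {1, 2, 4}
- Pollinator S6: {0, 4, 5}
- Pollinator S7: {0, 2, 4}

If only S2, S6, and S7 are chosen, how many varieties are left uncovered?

Union of S2, S6, S7 = {0, 2, 4, 5}.
Not covered: 1, 3 — 2 varieties.

2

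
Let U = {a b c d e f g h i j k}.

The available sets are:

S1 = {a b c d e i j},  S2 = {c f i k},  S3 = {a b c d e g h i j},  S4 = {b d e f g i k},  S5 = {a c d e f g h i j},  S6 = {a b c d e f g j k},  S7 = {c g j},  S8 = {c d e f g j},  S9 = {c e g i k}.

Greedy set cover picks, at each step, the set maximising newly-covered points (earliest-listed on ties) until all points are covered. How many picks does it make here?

2

Greedy: pick S3 (covers 9 new) → pick S2 (covers 2 new). Total picks: 2.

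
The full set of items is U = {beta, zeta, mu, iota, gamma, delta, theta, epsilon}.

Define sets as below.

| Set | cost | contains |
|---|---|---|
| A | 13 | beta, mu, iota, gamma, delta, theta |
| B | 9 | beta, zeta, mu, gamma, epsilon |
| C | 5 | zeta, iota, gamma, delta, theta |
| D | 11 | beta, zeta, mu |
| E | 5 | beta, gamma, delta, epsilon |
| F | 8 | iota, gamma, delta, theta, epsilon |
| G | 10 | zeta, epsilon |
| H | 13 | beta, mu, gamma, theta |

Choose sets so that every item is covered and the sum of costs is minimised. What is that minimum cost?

14

B, C together cover every item (B ∪ C = {beta, zeta, mu, iota, gamma, delta, theta, epsilon}); total cost 9 + 5 = 14.
The greedy pick C, E, B costs 19; no covering selection beats 14.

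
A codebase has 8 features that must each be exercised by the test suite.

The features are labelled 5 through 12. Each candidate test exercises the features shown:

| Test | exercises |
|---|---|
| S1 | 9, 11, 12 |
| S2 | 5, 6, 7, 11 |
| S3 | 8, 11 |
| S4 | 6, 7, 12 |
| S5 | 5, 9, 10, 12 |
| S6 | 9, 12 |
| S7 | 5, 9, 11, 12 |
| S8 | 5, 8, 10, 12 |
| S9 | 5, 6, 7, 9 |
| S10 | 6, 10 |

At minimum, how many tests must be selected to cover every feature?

Take {S2, S6, S8}. Their union is {5, 6, 7, 8, 9, 10, 11, 12}, which is all 8 features.
No 2 of the 10 tests cover everything (all 45 combinations miss at least one feature), so 3 is optimal.

3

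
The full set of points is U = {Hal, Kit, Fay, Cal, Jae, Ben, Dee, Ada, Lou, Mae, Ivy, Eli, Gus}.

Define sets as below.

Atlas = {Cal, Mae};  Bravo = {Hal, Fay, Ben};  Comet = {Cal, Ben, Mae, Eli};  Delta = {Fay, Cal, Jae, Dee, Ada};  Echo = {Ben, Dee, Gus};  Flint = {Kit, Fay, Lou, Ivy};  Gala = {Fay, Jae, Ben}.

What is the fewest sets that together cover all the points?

5

Take {Bravo, Comet, Delta, Echo, Flint}. Their union is {Hal, Kit, Fay, Cal, Jae, Ben, Dee, Ada, Lou, Mae, Ivy, Eli, Gus}, which is all 13 points.
No 4 of the 7 sets cover everything (all 35 combinations miss at least one point), so 5 is optimal.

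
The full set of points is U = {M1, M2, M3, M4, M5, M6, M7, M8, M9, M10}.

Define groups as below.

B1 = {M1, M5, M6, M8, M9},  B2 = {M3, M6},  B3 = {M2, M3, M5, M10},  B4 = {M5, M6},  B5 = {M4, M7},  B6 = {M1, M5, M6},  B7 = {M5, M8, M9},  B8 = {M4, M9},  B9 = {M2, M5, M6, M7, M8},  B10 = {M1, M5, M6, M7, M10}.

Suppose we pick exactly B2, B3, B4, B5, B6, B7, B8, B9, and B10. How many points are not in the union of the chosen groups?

Union of B2, B3, B4, B5, B6, B7, B8, B9, B10 = {M1, M2, M3, M4, M5, M6, M7, M8, M9, M10} — that's every point, so 0 are uncovered.

0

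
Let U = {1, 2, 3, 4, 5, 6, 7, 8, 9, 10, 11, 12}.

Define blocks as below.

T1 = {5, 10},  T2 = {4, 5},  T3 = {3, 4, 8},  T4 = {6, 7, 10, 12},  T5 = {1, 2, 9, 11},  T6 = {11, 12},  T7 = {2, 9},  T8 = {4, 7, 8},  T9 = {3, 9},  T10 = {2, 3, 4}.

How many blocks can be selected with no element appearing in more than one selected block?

4

T1, T3, T6, T7 are pairwise disjoint (T1={5,10}; T3={3,4,8}; T6={11,12}; T7={2,9}).
Every remaining block overlaps one of these, and no 5 of the listed blocks are pairwise disjoint, so 4 is the maximum.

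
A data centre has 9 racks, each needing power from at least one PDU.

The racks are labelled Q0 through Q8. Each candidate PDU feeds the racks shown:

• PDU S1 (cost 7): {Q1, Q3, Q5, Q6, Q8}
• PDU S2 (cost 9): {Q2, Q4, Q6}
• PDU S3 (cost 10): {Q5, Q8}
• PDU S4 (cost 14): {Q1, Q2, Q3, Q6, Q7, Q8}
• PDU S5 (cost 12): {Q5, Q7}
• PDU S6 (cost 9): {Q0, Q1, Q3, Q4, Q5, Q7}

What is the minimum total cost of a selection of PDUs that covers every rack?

23

S4, S6 together cover every rack (S4 ∪ S6 = {Q0, Q1, Q2, Q3, Q4, Q5, Q6, Q7, Q8}); total cost 14 + 9 = 23.
The greedy pick S1, S6, S2 costs 25; no covering selection beats 23.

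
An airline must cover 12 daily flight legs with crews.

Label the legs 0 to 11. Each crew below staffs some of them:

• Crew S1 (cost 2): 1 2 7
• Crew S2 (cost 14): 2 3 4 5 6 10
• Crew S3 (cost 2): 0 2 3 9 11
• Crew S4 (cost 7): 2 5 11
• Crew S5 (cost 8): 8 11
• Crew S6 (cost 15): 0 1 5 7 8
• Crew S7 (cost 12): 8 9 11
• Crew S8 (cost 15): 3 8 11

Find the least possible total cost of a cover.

26

S1, S2, S3, S5 together cover every leg (S1 ∪ S2 ∪ S3 ∪ S5 = {0, 1, 2, 3, 4, 5, 6, 7, 8, 9, 10, 11}); total cost 2 + 14 + 2 + 8 = 26.
No covering selection has total cost below 26.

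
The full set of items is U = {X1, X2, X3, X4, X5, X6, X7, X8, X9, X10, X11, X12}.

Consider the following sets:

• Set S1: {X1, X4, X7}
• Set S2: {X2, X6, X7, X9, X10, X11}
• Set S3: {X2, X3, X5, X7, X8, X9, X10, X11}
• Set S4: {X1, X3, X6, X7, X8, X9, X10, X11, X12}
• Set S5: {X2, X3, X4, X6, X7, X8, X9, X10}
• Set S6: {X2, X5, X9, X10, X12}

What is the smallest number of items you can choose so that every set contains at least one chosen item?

The 2 items {X5, X7} hit every set.
The sets S1, S6 are pairwise disjoint, so any hitting set needs a separate item for each — at least 2. Hence 2 is optimal.

2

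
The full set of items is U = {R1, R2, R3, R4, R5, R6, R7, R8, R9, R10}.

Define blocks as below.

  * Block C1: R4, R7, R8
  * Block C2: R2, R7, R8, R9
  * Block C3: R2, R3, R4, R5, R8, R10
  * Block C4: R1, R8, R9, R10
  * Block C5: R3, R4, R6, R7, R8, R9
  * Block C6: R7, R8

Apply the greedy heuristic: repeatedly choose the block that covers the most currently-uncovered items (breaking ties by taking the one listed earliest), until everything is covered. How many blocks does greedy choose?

3

Greedy: pick C3 (covers 6 new) → pick C5 (covers 3 new) → pick C4 (covers 1 new). Total picks: 3.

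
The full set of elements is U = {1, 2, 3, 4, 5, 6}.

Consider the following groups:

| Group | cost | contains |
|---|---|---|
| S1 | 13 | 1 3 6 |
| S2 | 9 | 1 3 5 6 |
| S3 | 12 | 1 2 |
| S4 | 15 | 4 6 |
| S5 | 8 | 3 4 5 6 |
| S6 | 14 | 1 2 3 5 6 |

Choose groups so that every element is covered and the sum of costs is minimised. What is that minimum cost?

S3, S5 together cover every element (S3 ∪ S5 = {1, 2, 3, 4, 5, 6}); total cost 12 + 8 = 20.
No covering selection has total cost below 20.

20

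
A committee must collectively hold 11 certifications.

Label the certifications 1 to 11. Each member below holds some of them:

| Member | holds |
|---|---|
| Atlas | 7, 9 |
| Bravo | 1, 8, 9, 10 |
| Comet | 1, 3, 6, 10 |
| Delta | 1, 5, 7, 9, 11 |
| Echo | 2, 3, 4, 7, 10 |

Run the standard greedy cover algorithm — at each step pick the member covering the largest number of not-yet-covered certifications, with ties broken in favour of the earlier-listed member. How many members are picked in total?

4

Greedy: pick Delta (covers 5 new) → pick Echo (covers 4 new) → pick Bravo (covers 1 new) → pick Comet (covers 1 new). Total picks: 4.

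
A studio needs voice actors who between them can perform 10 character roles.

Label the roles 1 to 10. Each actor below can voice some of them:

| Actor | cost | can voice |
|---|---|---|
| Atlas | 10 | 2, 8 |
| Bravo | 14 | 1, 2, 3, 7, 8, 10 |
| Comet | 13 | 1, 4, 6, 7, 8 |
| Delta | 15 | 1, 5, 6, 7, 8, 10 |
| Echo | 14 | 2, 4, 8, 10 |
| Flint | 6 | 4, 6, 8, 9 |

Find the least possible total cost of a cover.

Bravo, Delta, Flint together cover every role (Bravo ∪ Delta ∪ Flint = {1, 2, 3, 4, 5, 6, 7, 8, 9, 10}); total cost 14 + 15 + 6 = 35.
No covering selection has total cost below 35.

35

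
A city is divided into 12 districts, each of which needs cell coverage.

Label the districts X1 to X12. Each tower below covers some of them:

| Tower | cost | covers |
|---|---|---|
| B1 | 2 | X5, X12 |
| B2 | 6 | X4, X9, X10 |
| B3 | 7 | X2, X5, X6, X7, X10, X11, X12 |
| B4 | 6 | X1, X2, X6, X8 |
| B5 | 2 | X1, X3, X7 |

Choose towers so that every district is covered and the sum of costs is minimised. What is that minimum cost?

B2, B3, B4, B5 together cover every district (B2 ∪ B3 ∪ B4 ∪ B5 = {X1, X2, X3, X4, X5, X6, X7, X8, X9, X10, X11, X12}); total cost 6 + 7 + 6 + 2 = 21.
The greedy pick B5, B1, B3, B2, B4 costs 23; no covering selection beats 21.

21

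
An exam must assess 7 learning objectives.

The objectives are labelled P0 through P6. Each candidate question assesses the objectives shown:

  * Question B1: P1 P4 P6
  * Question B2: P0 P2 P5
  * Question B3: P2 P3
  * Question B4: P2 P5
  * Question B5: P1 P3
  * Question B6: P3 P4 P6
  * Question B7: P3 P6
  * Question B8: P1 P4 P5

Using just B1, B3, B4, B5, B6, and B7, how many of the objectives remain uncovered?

Union of B1, B3, B4, B5, B6, B7 = {P1, P2, P3, P4, P5, P6}.
Not covered: P0 — 1 objective.

1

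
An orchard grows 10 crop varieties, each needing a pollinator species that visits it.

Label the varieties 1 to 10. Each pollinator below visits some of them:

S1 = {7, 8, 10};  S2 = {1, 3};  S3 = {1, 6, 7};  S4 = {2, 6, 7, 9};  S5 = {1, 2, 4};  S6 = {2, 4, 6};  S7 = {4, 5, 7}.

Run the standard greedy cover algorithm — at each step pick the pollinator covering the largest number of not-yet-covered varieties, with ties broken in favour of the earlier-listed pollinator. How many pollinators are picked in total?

4

Greedy: pick S4 (covers 4 new) → pick S1 (covers 2 new) → pick S2 (covers 2 new) → pick S7 (covers 2 new). Total picks: 4.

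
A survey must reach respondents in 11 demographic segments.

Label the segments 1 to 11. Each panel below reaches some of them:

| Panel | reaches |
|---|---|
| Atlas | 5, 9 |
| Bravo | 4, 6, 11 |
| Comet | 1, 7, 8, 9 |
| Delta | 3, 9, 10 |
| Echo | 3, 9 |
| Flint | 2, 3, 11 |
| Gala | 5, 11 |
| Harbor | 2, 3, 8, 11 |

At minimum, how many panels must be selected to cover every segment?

Take {Atlas, Bravo, Comet, Delta, Flint}. Their union is {1, 2, 3, 4, 5, 6, 7, 8, 9, 10, 11}, which is all 11 segments.
No 4 of the 8 panels cover everything (all 70 combinations miss at least one segment), so 5 is optimal.

5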